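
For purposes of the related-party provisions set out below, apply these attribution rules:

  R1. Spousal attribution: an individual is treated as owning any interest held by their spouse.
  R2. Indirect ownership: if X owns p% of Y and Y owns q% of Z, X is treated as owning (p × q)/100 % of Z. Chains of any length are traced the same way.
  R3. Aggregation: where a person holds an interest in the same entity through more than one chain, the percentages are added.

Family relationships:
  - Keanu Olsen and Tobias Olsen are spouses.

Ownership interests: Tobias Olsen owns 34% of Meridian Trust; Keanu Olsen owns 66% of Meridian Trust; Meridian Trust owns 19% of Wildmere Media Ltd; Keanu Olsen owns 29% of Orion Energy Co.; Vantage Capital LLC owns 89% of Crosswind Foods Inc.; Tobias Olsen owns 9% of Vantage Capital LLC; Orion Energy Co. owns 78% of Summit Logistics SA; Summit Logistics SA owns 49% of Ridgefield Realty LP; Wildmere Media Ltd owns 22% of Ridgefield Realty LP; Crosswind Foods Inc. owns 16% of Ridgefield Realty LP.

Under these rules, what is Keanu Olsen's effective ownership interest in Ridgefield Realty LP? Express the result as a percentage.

16.5454%

By spousal attribution (R1), Keanu Olsen is treated as also owning Tobias Olsen's interest in Meridian Trust, giving 66% + 34% = 100%.
By spousal attribution (R1), Keanu Olsen is treated as owning Tobias Olsen's 9% interest in Vantage Capital LLC.
Chain via Meridian Trust → Wildmere Media Ltd (R2): 100% × 19% × 22% = 4.18% of Ridgefield Realty LP.
Chain via Orion Energy Co. → Summit Logistics SA (R2): 29% × 78% × 49% = 11.0838% of Ridgefield Realty LP.
Chain via Vantage Capital LLC → Crosswind Foods Inc. (R2): 9% × 89% × 16% = 1.2816% of Ridgefield Realty LP.
Aggregating (R3): 4.18% + 11.0838% + 1.2816% = 16.5454%.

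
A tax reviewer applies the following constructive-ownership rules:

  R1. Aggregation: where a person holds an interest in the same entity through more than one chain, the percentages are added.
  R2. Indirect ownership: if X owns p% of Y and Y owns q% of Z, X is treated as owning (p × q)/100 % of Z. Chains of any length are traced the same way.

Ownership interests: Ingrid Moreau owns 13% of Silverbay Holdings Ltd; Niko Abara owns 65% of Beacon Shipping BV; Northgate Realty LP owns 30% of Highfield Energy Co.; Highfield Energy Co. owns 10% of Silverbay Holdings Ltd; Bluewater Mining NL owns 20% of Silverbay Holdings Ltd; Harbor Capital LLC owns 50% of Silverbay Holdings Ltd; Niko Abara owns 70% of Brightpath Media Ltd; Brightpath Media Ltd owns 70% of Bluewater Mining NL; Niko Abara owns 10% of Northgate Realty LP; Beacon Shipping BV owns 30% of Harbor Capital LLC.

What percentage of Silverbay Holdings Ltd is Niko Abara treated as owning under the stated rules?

Chain via Beacon Shipping BV → Harbor Capital LLC (R2): 65% × 30% × 50% = 9.75% of Silverbay Holdings Ltd.
Chain via Northgate Realty LP → Highfield Energy Co. (R2): 10% × 30% × 10% = 0.3% of Silverbay Holdings Ltd.
Chain via Brightpath Media Ltd → Bluewater Mining NL (R2): 70% × 70% × 20% = 9.8% of Silverbay Holdings Ltd.
Aggregating (R1): 9.75% + 0.3% + 9.8% = 19.85%.

19.85%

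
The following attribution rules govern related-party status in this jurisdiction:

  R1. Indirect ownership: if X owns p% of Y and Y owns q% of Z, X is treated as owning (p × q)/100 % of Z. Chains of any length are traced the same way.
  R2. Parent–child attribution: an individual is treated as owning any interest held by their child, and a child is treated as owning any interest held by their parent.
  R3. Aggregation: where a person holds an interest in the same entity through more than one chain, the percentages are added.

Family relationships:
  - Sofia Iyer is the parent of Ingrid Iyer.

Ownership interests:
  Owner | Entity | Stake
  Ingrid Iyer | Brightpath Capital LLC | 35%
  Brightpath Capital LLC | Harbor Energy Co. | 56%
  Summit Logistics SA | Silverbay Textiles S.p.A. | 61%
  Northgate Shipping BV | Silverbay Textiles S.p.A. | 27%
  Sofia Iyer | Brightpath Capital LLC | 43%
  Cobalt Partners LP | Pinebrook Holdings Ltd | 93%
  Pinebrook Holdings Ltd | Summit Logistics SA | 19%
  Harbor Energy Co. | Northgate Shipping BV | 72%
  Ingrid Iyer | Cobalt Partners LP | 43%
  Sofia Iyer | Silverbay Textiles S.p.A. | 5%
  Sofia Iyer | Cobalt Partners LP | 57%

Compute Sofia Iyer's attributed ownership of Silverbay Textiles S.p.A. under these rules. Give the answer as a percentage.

By parent–child attribution (R2), Sofia Iyer is treated as also owning Ingrid Iyer's interest in Cobalt Partners LP, giving 57% + 43% = 100%.
By parent–child attribution (R2), Sofia Iyer is treated as also owning Ingrid Iyer's interest in Brightpath Capital LLC, giving 43% + 35% = 78%.
Chain via Cobalt Partners LP → Pinebrook Holdings Ltd → Summit Logistics SA (R1): 100% × 93% × 19% × 61% = 10.7787% of Silverbay Textiles S.p.A.
Chain via Brightpath Capital LLC → Harbor Energy Co. → Northgate Shipping BV (R1): 78% × 56% × 72% × 27% = 8.491392% of Silverbay Textiles S.p.A.
Direct interest in Silverbay Textiles S.p.A: 5%.
Aggregating (R3): 10.7787% + 8.491392% + 5% = 24.270092%.

24.270092%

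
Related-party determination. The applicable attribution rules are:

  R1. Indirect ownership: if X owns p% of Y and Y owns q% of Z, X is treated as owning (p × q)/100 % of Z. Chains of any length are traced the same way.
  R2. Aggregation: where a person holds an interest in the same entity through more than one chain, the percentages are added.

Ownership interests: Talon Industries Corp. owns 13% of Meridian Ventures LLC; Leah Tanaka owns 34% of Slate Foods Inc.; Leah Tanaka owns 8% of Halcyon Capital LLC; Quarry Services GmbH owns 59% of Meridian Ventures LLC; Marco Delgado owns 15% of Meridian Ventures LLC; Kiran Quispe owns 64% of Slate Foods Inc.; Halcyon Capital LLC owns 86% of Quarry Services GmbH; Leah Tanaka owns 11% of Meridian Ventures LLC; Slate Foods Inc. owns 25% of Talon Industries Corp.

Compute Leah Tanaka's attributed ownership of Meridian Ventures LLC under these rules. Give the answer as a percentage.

Chain via Slate Foods Inc. → Talon Industries Corp. (R1): 34% × 25% × 13% = 1.105% of Meridian Ventures LLC.
Chain via Halcyon Capital LLC → Quarry Services GmbH (R1): 8% × 86% × 59% = 4.0592% of Meridian Ventures LLC.
Direct interest in Meridian Ventures LLC: 11%.
Aggregating (R2): 1.105% + 4.0592% + 11% = 16.1642%.

16.1642%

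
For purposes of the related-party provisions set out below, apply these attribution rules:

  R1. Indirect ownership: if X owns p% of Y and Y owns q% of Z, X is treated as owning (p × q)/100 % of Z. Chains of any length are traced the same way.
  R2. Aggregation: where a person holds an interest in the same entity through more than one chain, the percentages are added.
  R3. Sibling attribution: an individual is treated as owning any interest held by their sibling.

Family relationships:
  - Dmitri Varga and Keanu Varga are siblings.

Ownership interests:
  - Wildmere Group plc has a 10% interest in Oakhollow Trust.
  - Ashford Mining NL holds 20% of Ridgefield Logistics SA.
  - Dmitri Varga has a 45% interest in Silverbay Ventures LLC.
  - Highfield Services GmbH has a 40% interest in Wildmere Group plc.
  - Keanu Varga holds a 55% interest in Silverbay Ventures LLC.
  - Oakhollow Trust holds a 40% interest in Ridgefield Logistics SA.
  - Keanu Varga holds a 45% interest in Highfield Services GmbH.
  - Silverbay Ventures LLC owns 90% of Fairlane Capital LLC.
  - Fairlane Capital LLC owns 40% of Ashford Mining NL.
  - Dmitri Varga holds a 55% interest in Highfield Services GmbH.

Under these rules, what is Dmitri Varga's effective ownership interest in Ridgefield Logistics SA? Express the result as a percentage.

8.8%

By sibling attribution (R3), Dmitri Varga is treated as also owning Keanu Varga's interest in Highfield Services GmbH, giving 55% + 45% = 100%.
By sibling attribution (R3), Dmitri Varga is treated as also owning Keanu Varga's interest in Silverbay Ventures LLC, giving 45% + 55% = 100%.
Chain via Highfield Services GmbH → Wildmere Group plc → Oakhollow Trust (R1): 100% × 40% × 10% × 40% = 1.6% of Ridgefield Logistics SA.
Chain via Silverbay Ventures LLC → Fairlane Capital LLC → Ashford Mining NL (R1): 100% × 90% × 40% × 20% = 7.2% of Ridgefield Logistics SA.
Aggregating (R2): 1.6% + 7.2% = 8.8%.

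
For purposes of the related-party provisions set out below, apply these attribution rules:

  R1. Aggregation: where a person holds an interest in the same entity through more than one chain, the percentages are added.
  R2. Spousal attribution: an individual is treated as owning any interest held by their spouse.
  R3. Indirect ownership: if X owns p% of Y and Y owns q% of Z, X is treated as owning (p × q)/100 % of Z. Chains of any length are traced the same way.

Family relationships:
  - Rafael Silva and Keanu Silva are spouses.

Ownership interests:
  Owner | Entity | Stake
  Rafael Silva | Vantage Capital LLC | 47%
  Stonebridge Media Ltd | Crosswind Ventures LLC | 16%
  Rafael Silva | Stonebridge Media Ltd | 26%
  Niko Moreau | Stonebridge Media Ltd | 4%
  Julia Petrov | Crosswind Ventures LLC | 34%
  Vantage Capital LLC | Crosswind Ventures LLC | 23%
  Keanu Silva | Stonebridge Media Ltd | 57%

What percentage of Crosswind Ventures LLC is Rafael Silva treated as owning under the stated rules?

By spousal attribution (R2), Rafael Silva is treated as also owning Keanu Silva's interest in Stonebridge Media Ltd, giving 26% + 57% = 83%.
Chain via Vantage Capital LLC (R3): 47% × 23% = 10.81% of Crosswind Ventures LLC.
Chain via Stonebridge Media Ltd (R3): 83% × 16% = 13.28% of Crosswind Ventures LLC.
Aggregating (R1): 10.81% + 13.28% = 24.09%.

24.09%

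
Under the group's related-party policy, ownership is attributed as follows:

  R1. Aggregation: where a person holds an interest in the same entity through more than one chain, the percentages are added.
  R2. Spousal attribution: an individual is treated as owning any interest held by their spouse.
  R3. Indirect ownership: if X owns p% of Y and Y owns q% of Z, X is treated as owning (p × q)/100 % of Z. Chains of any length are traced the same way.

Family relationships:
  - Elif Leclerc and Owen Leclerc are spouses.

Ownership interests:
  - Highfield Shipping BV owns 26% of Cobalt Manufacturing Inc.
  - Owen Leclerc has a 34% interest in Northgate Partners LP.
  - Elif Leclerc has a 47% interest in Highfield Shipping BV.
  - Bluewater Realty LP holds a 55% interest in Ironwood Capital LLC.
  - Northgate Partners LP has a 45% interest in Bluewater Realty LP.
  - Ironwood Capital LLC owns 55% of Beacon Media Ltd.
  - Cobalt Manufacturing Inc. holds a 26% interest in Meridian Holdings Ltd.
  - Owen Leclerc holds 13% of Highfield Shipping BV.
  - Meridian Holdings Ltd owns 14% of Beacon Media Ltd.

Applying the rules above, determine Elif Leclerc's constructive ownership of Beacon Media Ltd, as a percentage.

5.19609%

By spousal attribution (R2), Elif Leclerc is treated as also owning Owen Leclerc's interest in Highfield Shipping BV, giving 47% + 13% = 60%.
By spousal attribution (R2), Elif Leclerc is treated as owning Owen Leclerc's 34% interest in Northgate Partners LP.
Chain via Highfield Shipping BV → Cobalt Manufacturing Inc. → Meridian Holdings Ltd (R3): 60% × 26% × 26% × 14% = 0.56784% of Beacon Media Ltd.
Chain via Northgate Partners LP → Bluewater Realty LP → Ironwood Capital LLC (R3): 34% × 45% × 55% × 55% = 4.62825% of Beacon Media Ltd.
Aggregating (R1): 0.56784% + 4.62825% = 5.19609%.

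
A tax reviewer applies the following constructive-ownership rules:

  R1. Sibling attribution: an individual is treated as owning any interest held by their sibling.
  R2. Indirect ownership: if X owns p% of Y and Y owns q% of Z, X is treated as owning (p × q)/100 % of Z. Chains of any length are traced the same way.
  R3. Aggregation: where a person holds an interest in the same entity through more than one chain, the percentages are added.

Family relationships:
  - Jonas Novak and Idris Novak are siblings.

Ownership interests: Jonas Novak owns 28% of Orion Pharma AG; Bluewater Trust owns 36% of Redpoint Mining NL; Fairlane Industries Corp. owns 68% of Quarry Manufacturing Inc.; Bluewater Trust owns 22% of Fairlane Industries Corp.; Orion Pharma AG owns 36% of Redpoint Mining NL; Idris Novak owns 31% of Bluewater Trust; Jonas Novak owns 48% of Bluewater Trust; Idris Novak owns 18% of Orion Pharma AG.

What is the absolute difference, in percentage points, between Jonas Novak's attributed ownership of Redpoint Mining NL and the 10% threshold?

By sibling attribution (R1), Jonas Novak is treated as also owning Idris Novak's interest in Bluewater Trust, giving 48% + 31% = 79%.
By sibling attribution (R1), Jonas Novak is treated as also owning Idris Novak's interest in Orion Pharma AG, giving 28% + 18% = 46%.
Chain via Bluewater Trust (R2): 79% × 36% = 28.44% of Redpoint Mining NL.
Chain via Orion Pharma AG (R2): 46% × 36% = 16.56% of Redpoint Mining NL.
Aggregating (R3): 28.44% + 16.56% = 45%.
45% exceeds the 10% threshold by 35 percentage points.

35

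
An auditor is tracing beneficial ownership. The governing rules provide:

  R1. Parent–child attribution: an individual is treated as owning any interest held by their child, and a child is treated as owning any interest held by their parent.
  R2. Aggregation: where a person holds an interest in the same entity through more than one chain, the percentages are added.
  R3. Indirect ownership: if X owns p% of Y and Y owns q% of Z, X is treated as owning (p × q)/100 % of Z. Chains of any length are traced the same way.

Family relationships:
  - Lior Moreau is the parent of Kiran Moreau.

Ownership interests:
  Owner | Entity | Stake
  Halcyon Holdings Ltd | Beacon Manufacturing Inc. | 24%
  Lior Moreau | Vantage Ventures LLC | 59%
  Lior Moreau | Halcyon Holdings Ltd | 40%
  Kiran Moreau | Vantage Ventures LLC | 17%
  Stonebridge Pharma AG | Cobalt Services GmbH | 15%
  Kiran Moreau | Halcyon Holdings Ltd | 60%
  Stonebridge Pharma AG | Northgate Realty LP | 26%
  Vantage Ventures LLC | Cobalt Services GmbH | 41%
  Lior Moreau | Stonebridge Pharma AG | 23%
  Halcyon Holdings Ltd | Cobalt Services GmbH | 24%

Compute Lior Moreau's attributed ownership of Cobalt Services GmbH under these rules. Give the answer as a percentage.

58.61%

By parent–child attribution (R1), Lior Moreau is treated as also owning Kiran Moreau's interest in Halcyon Holdings Ltd, giving 40% + 60% = 100%.
By parent–child attribution (R1), Lior Moreau is treated as also owning Kiran Moreau's interest in Vantage Ventures LLC, giving 59% + 17% = 76%.
Chain via Halcyon Holdings Ltd (R3): 100% × 24% = 24% of Cobalt Services GmbH.
Chain via Stonebridge Pharma AG (R3): 23% × 15% = 3.45% of Cobalt Services GmbH.
Chain via Vantage Ventures LLC (R3): 76% × 41% = 31.16% of Cobalt Services GmbH.
Aggregating (R2): 24% + 3.45% + 31.16% = 58.61%.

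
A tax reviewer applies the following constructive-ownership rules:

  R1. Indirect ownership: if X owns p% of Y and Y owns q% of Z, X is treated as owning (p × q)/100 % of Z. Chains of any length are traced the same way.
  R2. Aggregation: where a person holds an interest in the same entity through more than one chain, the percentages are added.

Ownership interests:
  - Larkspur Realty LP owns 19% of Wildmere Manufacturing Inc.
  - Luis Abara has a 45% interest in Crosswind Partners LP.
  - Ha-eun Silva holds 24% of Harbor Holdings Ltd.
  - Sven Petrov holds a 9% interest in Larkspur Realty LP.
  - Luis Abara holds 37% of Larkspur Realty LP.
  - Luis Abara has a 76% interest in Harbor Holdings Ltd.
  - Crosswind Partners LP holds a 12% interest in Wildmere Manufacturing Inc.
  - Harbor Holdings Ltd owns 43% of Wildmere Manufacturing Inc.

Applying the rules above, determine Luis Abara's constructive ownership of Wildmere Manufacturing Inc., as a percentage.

Chain via Larkspur Realty LP (R1): 37% × 19% = 7.03% of Wildmere Manufacturing Inc.
Chain via Harbor Holdings Ltd (R1): 76% × 43% = 32.68% of Wildmere Manufacturing Inc.
Chain via Crosswind Partners LP (R1): 45% × 12% = 5.4% of Wildmere Manufacturing Inc.
Aggregating (R2): 7.03% + 32.68% + 5.4% = 45.11%.

45.11%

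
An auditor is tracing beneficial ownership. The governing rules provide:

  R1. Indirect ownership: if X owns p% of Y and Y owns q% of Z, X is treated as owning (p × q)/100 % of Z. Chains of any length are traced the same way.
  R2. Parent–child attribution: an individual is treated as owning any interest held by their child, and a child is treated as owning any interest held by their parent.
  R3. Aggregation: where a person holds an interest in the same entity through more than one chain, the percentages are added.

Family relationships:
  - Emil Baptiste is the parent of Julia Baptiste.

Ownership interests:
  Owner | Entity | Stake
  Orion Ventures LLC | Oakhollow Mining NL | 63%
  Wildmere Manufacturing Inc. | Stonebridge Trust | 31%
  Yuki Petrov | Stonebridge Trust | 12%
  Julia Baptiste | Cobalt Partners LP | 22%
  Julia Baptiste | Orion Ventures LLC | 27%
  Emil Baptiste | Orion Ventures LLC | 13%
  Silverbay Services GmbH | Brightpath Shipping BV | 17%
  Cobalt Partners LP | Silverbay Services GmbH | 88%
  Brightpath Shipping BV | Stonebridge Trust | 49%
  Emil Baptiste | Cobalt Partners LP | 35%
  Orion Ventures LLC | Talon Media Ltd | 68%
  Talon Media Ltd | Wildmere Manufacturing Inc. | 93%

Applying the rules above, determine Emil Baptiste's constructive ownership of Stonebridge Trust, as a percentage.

12.020088%

By parent–child attribution (R2), Emil Baptiste is treated as also owning Julia Baptiste's interest in Orion Ventures LLC, giving 13% + 27% = 40%.
By parent–child attribution (R2), Emil Baptiste is treated as also owning Julia Baptiste's interest in Cobalt Partners LP, giving 35% + 22% = 57%.
Chain via Orion Ventures LLC → Talon Media Ltd → Wildmere Manufacturing Inc. (R1): 40% × 68% × 93% × 31% = 7.84176% of Stonebridge Trust.
Chain via Cobalt Partners LP → Silverbay Services GmbH → Brightpath Shipping BV (R1): 57% × 88% × 17% × 49% = 4.178328% of Stonebridge Trust.
Aggregating (R3): 7.84176% + 4.178328% = 12.020088%.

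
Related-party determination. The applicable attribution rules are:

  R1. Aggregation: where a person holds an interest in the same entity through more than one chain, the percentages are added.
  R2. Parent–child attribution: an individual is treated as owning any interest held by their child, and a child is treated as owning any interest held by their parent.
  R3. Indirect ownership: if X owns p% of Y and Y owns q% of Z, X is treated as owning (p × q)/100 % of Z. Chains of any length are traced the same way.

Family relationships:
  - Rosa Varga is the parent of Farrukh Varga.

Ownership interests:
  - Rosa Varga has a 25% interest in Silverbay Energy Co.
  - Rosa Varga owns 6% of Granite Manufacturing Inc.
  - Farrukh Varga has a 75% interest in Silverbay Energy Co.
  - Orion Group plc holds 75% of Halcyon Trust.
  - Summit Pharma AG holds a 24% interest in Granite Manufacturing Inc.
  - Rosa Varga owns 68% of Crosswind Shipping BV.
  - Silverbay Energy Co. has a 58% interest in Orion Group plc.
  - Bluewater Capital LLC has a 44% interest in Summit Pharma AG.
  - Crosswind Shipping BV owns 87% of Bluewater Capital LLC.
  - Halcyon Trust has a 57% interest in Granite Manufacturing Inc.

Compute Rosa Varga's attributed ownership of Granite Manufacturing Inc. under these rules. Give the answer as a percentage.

By parent–child attribution (R2), Rosa Varga is treated as also owning Farrukh Varga's interest in Silverbay Energy Co, giving 25% + 75% = 100%.
Chain via Crosswind Shipping BV → Bluewater Capital LLC → Summit Pharma AG (R3): 68% × 87% × 44% × 24% = 6.247296% of Granite Manufacturing Inc.
Chain via Silverbay Energy Co. → Orion Group plc → Halcyon Trust (R3): 100% × 58% × 75% × 57% = 24.795% of Granite Manufacturing Inc.
Direct interest in Granite Manufacturing Inc: 6%.
Aggregating (R1): 6.247296% + 24.795% + 6% = 37.042296%.

37.042296%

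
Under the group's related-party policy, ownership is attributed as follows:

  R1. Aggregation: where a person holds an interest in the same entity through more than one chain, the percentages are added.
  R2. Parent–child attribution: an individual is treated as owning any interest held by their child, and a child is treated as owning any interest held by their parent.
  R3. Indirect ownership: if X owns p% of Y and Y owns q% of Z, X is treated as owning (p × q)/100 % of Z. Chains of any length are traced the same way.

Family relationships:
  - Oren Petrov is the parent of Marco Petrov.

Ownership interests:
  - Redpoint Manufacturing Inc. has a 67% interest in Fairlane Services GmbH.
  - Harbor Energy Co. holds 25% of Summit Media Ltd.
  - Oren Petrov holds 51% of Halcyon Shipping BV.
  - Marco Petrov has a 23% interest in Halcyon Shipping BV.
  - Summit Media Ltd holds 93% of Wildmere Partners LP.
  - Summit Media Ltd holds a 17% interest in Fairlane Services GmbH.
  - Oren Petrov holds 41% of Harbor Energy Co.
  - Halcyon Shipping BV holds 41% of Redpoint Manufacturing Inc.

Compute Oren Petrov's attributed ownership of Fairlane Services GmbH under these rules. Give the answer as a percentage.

22.0703%

By parent–child attribution (R2), Oren Petrov is treated as also owning Marco Petrov's interest in Halcyon Shipping BV, giving 51% + 23% = 74%.
Chain via Halcyon Shipping BV → Redpoint Manufacturing Inc. (R3): 74% × 41% × 67% = 20.3278% of Fairlane Services GmbH.
Chain via Harbor Energy Co. → Summit Media Ltd (R3): 41% × 25% × 17% = 1.7425% of Fairlane Services GmbH.
Aggregating (R1): 20.3278% + 1.7425% = 22.0703%.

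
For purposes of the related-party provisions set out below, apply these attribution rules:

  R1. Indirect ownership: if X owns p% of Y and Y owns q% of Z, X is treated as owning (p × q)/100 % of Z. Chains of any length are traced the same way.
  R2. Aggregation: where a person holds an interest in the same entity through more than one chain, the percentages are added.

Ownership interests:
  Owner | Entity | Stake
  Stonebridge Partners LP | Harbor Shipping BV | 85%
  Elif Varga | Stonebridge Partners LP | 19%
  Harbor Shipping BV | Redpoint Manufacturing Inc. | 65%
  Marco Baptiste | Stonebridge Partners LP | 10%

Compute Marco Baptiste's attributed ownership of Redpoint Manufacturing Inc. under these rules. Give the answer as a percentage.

5.525%

Chain via Stonebridge Partners LP → Harbor Shipping BV (R1): 10% × 85% × 65% = 5.525% of Redpoint Manufacturing Inc.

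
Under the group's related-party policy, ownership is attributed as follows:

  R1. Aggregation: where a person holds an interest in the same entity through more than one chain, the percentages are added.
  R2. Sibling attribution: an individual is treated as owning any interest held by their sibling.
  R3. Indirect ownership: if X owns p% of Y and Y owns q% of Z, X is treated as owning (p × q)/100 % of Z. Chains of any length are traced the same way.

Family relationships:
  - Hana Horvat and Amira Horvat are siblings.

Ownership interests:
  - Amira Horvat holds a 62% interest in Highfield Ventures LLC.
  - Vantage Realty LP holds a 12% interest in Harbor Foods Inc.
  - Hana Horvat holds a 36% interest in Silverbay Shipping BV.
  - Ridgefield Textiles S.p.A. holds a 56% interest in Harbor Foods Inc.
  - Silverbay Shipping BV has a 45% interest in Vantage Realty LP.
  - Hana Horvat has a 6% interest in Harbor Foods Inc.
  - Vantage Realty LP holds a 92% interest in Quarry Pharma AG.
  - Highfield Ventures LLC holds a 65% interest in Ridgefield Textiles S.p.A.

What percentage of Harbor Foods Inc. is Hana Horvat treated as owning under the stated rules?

By sibling attribution (R2), Hana Horvat is treated as owning Amira Horvat's 62% interest in Highfield Ventures LLC.
Chain via Silverbay Shipping BV → Vantage Realty LP (R3): 36% × 45% × 12% = 1.944% of Harbor Foods Inc.
Direct interest in Harbor Foods Inc: 6%.
Chain via Highfield Ventures LLC → Ridgefield Textiles S.p.A. (R3): 62% × 65% × 56% = 22.568% of Harbor Foods Inc.
Aggregating (R1): 1.944% + 6% + 22.568% = 30.512%.

30.512%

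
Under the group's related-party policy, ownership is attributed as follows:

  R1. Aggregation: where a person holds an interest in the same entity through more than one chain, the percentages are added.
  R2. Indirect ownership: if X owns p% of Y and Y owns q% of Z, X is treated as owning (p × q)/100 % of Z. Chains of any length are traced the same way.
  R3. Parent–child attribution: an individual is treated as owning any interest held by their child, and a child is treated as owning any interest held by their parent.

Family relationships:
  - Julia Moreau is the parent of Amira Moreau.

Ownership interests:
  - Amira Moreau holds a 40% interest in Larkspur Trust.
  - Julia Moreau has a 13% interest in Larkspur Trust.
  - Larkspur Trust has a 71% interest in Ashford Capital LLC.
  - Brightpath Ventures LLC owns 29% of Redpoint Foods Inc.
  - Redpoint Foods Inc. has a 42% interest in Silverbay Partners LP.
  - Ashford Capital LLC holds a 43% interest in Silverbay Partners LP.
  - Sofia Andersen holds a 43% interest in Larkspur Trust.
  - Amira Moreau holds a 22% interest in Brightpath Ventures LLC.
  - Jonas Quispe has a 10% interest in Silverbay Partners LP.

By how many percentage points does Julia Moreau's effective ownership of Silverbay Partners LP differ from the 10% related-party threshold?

8.8605

By parent–child attribution (R3), Julia Moreau is treated as also owning Amira Moreau's interest in Larkspur Trust, giving 13% + 40% = 53%.
By parent–child attribution (R3), Julia Moreau is treated as owning Amira Moreau's 22% interest in Brightpath Ventures LLC.
Chain via Larkspur Trust → Ashford Capital LLC (R2): 53% × 71% × 43% = 16.1809% of Silverbay Partners LP.
Chain via Brightpath Ventures LLC → Redpoint Foods Inc. (R2): 22% × 29% × 42% = 2.6796% of Silverbay Partners LP.
Aggregating (R1): 16.1809% + 2.6796% = 18.8605%.
18.8605% exceeds the 10% threshold by 8.8605 percentage points.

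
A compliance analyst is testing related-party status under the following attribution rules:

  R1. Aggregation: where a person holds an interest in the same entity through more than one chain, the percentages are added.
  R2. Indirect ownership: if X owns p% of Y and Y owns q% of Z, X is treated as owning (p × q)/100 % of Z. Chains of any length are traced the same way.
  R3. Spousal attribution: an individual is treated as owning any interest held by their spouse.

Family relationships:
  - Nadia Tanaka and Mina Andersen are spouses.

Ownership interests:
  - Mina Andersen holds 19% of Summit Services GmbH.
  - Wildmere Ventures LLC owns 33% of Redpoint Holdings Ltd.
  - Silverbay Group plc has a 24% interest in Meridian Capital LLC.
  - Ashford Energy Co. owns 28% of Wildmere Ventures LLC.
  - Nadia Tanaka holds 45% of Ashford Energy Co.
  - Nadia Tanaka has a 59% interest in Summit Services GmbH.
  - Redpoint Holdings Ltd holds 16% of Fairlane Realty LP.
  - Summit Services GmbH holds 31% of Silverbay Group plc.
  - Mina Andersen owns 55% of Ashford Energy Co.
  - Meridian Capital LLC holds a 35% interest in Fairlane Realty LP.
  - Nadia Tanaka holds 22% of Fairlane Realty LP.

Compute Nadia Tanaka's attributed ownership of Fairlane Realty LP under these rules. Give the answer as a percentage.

By spousal attribution (R3), Nadia Tanaka is treated as also owning Mina Andersen's interest in Summit Services GmbH, giving 59% + 19% = 78%.
By spousal attribution (R3), Nadia Tanaka is treated as also owning Mina Andersen's interest in Ashford Energy Co, giving 45% + 55% = 100%.
Chain via Summit Services GmbH → Silverbay Group plc → Meridian Capital LLC (R2): 78% × 31% × 24% × 35% = 2.03112% of Fairlane Realty LP.
Chain via Ashford Energy Co. → Wildmere Ventures LLC → Redpoint Holdings Ltd (R2): 100% × 28% × 33% × 16% = 1.4784% of Fairlane Realty LP.
Direct interest in Fairlane Realty LP: 22%.
Aggregating (R1): 2.03112% + 1.4784% + 22% = 25.50952%.

25.50952%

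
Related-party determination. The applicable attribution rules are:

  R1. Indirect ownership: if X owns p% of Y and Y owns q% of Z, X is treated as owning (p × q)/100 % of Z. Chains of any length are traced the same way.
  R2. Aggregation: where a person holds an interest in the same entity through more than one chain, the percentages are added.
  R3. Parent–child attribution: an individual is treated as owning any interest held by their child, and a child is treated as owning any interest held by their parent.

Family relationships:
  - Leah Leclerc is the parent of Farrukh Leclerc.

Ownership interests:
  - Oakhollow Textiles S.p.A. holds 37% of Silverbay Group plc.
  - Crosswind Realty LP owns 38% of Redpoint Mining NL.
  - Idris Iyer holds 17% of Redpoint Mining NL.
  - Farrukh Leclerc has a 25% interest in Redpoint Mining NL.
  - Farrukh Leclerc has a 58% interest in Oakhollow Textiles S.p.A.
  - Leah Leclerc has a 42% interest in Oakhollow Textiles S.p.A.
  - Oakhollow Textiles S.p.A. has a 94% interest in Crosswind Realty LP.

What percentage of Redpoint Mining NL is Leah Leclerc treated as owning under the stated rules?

By parent–child attribution (R3), Leah Leclerc is treated as also owning Farrukh Leclerc's interest in Oakhollow Textiles S.p.A, giving 42% + 58% = 100%.
By parent–child attribution (R3), Leah Leclerc is treated as owning Farrukh Leclerc's 25% interest in Redpoint Mining NL.
Chain via Oakhollow Textiles S.p.A. → Crosswind Realty LP (R1): 100% × 94% × 38% = 35.72% of Redpoint Mining NL.
Direct interest in Redpoint Mining NL: 25%.
Aggregating (R2): 35.72% + 25% = 60.72%.

60.72%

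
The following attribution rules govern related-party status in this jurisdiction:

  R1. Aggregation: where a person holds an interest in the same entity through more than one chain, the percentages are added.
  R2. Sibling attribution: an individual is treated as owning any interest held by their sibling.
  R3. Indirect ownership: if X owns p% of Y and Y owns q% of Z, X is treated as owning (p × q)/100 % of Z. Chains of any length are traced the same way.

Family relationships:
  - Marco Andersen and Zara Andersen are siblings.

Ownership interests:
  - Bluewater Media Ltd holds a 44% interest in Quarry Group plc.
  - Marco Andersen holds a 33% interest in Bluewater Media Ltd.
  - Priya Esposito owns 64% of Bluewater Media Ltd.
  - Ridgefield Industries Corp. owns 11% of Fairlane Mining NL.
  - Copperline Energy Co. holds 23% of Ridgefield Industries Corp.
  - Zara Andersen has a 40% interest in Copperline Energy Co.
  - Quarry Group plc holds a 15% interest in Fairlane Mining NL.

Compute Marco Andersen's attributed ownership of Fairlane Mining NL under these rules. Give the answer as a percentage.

By sibling attribution (R2), Marco Andersen is treated as owning Zara Andersen's 40% interest in Copperline Energy Co.
Chain via Bluewater Media Ltd → Quarry Group plc (R3): 33% × 44% × 15% = 2.178% of Fairlane Mining NL.
Chain via Copperline Energy Co. → Ridgefield Industries Corp. (R3): 40% × 23% × 11% = 1.012% of Fairlane Mining NL.
Aggregating (R1): 2.178% + 1.012% = 3.19%.

3.19%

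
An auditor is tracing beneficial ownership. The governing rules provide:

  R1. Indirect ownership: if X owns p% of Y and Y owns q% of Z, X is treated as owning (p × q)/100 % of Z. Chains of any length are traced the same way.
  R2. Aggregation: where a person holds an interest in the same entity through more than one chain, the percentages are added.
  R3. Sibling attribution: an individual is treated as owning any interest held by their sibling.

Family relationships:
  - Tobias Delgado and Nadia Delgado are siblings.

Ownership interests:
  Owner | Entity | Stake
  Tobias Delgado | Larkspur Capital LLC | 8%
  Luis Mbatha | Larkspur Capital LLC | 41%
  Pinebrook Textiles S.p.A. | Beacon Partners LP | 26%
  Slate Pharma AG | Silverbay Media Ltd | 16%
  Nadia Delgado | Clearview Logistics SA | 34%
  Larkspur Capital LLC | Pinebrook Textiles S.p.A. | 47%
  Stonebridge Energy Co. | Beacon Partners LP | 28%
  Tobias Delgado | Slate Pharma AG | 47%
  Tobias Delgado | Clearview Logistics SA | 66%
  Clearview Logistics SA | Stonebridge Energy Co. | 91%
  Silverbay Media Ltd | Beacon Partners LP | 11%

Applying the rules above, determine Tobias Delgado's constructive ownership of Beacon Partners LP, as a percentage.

By sibling attribution (R3), Tobias Delgado is treated as also owning Nadia Delgado's interest in Clearview Logistics SA, giving 66% + 34% = 100%.
Chain via Larkspur Capital LLC → Pinebrook Textiles S.p.A. (R1): 8% × 47% × 26% = 0.9776% of Beacon Partners LP.
Chain via Clearview Logistics SA → Stonebridge Energy Co. (R1): 100% × 91% × 28% = 25.48% of Beacon Partners LP.
Chain via Slate Pharma AG → Silverbay Media Ltd (R1): 47% × 16% × 11% = 0.8272% of Beacon Partners LP.
Aggregating (R2): 0.9776% + 25.48% + 0.8272% = 27.2848%.

27.2848%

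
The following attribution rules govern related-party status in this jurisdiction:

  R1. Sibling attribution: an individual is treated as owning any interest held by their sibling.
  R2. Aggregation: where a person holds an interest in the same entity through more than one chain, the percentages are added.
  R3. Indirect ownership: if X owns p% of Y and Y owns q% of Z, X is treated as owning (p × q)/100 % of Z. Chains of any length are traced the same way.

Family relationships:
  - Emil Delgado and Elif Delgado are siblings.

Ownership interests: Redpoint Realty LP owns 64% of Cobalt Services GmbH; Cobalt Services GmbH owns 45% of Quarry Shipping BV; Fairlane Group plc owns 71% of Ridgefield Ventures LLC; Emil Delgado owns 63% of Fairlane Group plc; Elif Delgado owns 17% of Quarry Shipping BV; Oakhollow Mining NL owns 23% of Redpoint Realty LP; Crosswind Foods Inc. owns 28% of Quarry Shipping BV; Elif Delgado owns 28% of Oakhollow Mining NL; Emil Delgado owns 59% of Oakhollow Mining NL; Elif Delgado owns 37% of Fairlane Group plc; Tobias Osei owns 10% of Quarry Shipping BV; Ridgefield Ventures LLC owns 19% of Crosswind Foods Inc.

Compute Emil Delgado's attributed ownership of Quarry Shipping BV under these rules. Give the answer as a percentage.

By sibling attribution (R1), Emil Delgado is treated as also owning Elif Delgado's interest in Oakhollow Mining NL, giving 59% + 28% = 87%.
By sibling attribution (R1), Emil Delgado is treated as also owning Elif Delgado's interest in Fairlane Group plc, giving 63% + 37% = 100%.
By sibling attribution (R1), Emil Delgado is treated as owning Elif Delgado's 17% interest in Quarry Shipping BV.
Chain via Oakhollow Mining NL → Redpoint Realty LP → Cobalt Services GmbH (R3): 87% × 23% × 64% × 45% = 5.76288% of Quarry Shipping BV.
Chain via Fairlane Group plc → Ridgefield Ventures LLC → Crosswind Foods Inc. (R3): 100% × 71% × 19% × 28% = 3.7772% of Quarry Shipping BV.
Direct interest in Quarry Shipping BV: 17%.
Aggregating (R2): 5.76288% + 3.7772% + 17% = 26.54008%.

26.54008%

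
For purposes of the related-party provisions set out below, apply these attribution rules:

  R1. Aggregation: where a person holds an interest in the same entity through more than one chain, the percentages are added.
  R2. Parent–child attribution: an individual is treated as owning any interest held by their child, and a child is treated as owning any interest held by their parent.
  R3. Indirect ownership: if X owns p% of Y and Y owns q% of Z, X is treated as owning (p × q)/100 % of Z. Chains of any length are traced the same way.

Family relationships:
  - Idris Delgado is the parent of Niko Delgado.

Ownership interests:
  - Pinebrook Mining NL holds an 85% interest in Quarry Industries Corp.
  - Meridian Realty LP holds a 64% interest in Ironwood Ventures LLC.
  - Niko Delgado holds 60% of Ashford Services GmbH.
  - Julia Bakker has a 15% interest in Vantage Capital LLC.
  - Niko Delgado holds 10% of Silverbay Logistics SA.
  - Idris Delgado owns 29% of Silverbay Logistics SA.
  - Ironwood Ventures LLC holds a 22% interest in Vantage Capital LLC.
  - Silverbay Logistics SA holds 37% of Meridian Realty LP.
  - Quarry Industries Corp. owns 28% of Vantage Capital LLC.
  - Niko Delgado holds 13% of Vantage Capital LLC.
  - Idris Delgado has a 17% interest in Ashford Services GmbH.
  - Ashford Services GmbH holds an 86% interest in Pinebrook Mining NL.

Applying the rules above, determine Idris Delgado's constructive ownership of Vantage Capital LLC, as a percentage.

30.792104%

By parent–child attribution (R2), Idris Delgado is treated as also owning Niko Delgado's interest in Ashford Services GmbH, giving 17% + 60% = 77%.
By parent–child attribution (R2), Idris Delgado is treated as also owning Niko Delgado's interest in Silverbay Logistics SA, giving 29% + 10% = 39%.
By parent–child attribution (R2), Idris Delgado is treated as owning Niko Delgado's 13% interest in Vantage Capital LLC.
Chain via Ashford Services GmbH → Pinebrook Mining NL → Quarry Industries Corp. (R3): 77% × 86% × 85% × 28% = 15.76036% of Vantage Capital LLC.
Chain via Silverbay Logistics SA → Meridian Realty LP → Ironwood Ventures LLC (R3): 39% × 37% × 64% × 22% = 2.031744% of Vantage Capital LLC.
Direct interest in Vantage Capital LLC: 13%.
Aggregating (R1): 15.76036% + 2.031744% + 13% = 30.792104%.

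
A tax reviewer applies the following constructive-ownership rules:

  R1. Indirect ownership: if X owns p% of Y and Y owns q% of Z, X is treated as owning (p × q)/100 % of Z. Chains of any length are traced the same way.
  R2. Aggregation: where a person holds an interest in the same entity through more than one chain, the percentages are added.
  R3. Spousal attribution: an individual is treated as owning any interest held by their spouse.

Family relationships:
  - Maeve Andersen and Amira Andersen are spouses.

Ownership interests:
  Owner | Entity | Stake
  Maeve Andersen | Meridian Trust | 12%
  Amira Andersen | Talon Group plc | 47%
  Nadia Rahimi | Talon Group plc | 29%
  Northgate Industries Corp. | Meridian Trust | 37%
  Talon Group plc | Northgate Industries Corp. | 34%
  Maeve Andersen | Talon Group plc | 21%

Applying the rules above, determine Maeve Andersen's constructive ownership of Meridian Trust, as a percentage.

20.5544%

By spousal attribution (R3), Maeve Andersen is treated as also owning Amira Andersen's interest in Talon Group plc, giving 21% + 47% = 68%.
Chain via Talon Group plc → Northgate Industries Corp. (R1): 68% × 34% × 37% = 8.5544% of Meridian Trust.
Direct interest in Meridian Trust: 12%.
Aggregating (R2): 8.5544% + 12% = 20.5544%.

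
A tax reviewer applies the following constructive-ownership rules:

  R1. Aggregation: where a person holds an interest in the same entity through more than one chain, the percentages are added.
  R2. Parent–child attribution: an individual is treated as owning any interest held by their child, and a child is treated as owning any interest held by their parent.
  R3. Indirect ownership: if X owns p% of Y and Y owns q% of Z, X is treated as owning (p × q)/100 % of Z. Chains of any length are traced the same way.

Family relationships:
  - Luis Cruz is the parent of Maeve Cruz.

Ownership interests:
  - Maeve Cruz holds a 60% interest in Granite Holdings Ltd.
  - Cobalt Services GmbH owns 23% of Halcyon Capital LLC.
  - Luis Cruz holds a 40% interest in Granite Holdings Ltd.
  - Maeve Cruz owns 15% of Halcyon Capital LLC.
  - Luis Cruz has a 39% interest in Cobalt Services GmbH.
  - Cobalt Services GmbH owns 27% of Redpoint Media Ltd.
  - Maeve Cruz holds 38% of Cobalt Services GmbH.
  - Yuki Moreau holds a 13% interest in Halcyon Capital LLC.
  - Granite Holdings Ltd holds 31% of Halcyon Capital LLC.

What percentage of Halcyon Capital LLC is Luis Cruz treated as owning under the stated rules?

By parent–child attribution (R2), Luis Cruz is treated as also owning Maeve Cruz's interest in Cobalt Services GmbH, giving 39% + 38% = 77%.
By parent–child attribution (R2), Luis Cruz is treated as also owning Maeve Cruz's interest in Granite Holdings Ltd, giving 40% + 60% = 100%.
By parent–child attribution (R2), Luis Cruz is treated as owning Maeve Cruz's 15% interest in Halcyon Capital LLC.
Chain via Cobalt Services GmbH (R3): 77% × 23% = 17.71% of Halcyon Capital LLC.
Chain via Granite Holdings Ltd (R3): 100% × 31% = 31% of Halcyon Capital LLC.
Direct interest in Halcyon Capital LLC: 15%.
Aggregating (R1): 17.71% + 31% + 15% = 63.71%.

63.71%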